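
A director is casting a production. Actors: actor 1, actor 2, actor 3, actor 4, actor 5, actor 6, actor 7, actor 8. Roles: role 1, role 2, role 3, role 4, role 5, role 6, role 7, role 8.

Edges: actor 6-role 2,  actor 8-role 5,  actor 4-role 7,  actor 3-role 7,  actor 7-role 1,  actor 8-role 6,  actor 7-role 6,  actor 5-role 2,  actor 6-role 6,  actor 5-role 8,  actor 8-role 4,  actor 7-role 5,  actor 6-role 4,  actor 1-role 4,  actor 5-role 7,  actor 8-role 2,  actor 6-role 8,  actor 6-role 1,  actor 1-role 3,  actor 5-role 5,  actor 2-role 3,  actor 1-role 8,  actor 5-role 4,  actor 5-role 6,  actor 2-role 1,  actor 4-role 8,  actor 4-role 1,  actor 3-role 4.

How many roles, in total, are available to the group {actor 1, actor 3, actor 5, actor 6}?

The union of neighbours of {actor 1, actor 3, actor 5, actor 6} is {role 1, role 2, role 3, role 4, role 5, role 6, role 7, role 8}, which has 8 elements.
Since |N(S)| = 8 ≥ |S| = 4, Hall's condition holds for this subset.

8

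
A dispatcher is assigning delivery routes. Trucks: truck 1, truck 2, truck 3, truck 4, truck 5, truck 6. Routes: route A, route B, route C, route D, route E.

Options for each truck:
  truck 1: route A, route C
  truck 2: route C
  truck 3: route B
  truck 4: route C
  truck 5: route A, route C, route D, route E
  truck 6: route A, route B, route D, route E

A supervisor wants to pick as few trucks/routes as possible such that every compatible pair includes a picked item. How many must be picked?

A maximum matching has 5 edges (e.g. truck 1–route A, truck 2–route C, truck 3–route B, truck 5–route D, truck 6–route E).
By König's theorem the minimum vertex cover has the same size. One such cover is {truck 1, truck 3, truck 5, truck 6, route C}.

5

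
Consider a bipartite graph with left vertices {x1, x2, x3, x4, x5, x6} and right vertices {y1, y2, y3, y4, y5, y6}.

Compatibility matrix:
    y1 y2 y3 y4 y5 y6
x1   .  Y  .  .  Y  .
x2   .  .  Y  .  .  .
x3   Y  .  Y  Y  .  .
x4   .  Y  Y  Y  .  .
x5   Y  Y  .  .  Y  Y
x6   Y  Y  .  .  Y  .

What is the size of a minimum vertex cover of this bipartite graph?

6

A maximum matching has 6 edges (e.g. x1–y5, x2–y3, x3–y4, x4–y2, x5–y6, x6–y1).
By König's theorem the minimum vertex cover has the same size. One such cover is {x1, x2, x3, x4, x5, x6}.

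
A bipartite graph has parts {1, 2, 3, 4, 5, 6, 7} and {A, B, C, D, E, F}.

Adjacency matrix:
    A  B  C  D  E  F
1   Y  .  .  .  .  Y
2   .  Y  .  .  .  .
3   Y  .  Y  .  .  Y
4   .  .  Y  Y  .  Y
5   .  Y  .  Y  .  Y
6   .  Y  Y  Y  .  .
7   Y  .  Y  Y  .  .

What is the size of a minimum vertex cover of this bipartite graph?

5

A maximum matching has 5 edges (e.g. 1–A, 2–B, 3–C, 4–D, 5–F).
By König's theorem the minimum vertex cover has the same size. One such cover is {A, B, C, D, F}.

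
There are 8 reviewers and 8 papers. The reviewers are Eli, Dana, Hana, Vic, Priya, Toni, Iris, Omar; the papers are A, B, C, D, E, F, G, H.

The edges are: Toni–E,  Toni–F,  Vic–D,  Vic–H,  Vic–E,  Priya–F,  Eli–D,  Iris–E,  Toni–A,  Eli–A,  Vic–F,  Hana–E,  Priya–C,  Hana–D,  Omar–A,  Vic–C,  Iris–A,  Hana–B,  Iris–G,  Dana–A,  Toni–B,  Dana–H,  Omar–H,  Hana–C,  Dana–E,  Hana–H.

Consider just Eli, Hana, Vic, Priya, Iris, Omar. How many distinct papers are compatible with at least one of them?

The union of neighbours of {Eli, Hana, Vic, Priya, Iris, Omar} is {A, B, C, D, E, F, G, H}, which has 8 elements.
Since |N(S)| = 8 ≥ |S| = 6, Hall's condition holds for this subset.

8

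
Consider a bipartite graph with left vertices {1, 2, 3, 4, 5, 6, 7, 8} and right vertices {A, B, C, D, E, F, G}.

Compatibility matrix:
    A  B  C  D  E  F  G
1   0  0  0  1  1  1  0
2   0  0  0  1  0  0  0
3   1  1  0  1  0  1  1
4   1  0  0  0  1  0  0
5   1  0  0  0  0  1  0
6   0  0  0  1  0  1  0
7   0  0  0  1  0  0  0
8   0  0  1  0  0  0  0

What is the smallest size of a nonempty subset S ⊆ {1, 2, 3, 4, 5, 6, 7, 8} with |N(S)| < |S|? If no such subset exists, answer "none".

Take S = {2, 7}. Its neighbourhood is {D}, so |N(S)| = 1 < |S| = 2.
No single vertex violates Hall's condition since each has at least one neighbour, so 2 is the minimum.

2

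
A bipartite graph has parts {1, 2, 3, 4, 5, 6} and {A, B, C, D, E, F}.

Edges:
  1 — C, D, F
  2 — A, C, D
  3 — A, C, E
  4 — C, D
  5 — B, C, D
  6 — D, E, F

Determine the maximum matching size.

6

One maximum matching: 1→F, 2→A, 3→C, 4→D, 5→B, 6→E.
This saturates every left vertex, so 6 is the maximum.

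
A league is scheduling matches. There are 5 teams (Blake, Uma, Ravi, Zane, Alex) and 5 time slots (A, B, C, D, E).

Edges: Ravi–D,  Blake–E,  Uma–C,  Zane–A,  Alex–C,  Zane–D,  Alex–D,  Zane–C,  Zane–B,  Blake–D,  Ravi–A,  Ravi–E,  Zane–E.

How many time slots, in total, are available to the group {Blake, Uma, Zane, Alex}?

5

The union of neighbours of {Blake, Uma, Zane, Alex} is {A, B, C, D, E}, which has 5 elements.
Since |N(S)| = 5 ≥ |S| = 4, Hall's condition holds for this subset.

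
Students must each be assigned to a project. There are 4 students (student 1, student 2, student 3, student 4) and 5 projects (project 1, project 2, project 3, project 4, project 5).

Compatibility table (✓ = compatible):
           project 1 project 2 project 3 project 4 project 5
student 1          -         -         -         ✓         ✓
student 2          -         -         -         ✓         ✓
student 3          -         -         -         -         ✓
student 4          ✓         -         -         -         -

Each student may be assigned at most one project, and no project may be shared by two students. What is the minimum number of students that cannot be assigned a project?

A valid assignment of size 3: student 1–project 5, student 2–project 4, student 4–project 1.
The set {student 1, student 2, student 3} has only 2 neighbours ({project 4, project 5}), so by Hall's theorem at most 3 of the 4 students can be matched.
That matches 3 of the 4, leaving 1 unmatched; no matching can do better.

1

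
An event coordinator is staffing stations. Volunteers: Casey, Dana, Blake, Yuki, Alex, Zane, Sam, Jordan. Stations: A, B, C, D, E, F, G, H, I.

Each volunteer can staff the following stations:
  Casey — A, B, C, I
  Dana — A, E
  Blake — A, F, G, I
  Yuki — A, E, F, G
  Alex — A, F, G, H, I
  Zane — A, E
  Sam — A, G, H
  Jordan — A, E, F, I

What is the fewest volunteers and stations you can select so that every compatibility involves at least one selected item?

The 7 edges Casey–B, Dana–A, Blake–I, Yuki–F, Alex–H, Zane–E, Sam–G form a matching, so any vertex cover needs at least 7 vertices (one per matched edge).
Conversely {Casey, A, E, F, G, H, I} meets every edge and has exactly 7 vertices, so 7 is optimal.

7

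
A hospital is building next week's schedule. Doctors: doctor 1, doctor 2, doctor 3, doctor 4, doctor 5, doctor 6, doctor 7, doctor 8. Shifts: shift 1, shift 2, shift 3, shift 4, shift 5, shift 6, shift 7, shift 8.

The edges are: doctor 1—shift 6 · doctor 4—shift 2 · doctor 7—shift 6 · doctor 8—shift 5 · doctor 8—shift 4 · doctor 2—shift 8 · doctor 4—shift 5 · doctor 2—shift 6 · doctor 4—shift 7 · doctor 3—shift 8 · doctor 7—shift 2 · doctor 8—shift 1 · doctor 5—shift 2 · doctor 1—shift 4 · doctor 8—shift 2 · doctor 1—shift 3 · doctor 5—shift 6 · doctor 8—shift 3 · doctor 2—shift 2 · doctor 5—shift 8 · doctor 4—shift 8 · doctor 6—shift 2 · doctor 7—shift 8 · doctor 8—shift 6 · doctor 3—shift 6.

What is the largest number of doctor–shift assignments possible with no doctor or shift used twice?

6

A valid assignment of size 6: doctor 1→shift 3, doctor 2→shift 2, doctor 3→shift 8, doctor 4→shift 7, doctor 5→shift 6, doctor 8→shift 5.
The set {doctor 2, doctor 3, doctor 5, doctor 6, doctor 7} has only 3 neighbours ({shift 2, shift 6, shift 8}), so by Hall's theorem at most 6 of the 8 doctors can be matched.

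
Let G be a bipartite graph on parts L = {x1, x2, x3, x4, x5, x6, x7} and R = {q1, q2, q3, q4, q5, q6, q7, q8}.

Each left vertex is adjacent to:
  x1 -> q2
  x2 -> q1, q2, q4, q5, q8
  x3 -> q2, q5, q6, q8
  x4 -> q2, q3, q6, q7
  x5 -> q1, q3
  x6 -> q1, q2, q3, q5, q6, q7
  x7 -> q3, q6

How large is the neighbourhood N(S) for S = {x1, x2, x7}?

The union of neighbours of {x1, x2, x7} is {q1, q2, q3, q4, q5, q6, q8}, which has 7 elements.
Since |N(S)| = 7 ≥ |S| = 3, Hall's condition holds for this subset.

7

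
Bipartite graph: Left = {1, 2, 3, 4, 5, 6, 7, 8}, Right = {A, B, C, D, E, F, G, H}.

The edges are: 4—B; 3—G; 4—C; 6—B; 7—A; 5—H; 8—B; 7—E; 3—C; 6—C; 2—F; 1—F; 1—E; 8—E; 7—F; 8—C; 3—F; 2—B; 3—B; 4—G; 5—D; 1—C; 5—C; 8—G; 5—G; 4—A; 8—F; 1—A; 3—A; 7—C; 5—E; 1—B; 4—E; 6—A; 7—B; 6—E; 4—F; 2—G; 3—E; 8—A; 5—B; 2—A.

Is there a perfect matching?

The set {1, 2, 3, 4, 6, 7, 8} has only 6 neighbours ({A, B, C, E, F, G}), so by Hall's theorem at most 7 of the 8 left vertices can be matched.
Hence no matching covers every left vertex.

No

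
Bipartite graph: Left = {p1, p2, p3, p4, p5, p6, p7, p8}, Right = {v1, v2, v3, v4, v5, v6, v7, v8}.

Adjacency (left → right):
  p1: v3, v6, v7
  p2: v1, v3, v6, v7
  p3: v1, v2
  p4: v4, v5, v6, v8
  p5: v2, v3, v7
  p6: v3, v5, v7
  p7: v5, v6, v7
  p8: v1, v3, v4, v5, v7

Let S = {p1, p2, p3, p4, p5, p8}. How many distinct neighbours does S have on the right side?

8

The union of neighbours of {p1, p2, p3, p4, p5, p8} is {v1, v2, v3, v4, v5, v6, v7, v8}, which has 8 elements.
Since |N(S)| = 8 ≥ |S| = 6, Hall's condition holds for this subset.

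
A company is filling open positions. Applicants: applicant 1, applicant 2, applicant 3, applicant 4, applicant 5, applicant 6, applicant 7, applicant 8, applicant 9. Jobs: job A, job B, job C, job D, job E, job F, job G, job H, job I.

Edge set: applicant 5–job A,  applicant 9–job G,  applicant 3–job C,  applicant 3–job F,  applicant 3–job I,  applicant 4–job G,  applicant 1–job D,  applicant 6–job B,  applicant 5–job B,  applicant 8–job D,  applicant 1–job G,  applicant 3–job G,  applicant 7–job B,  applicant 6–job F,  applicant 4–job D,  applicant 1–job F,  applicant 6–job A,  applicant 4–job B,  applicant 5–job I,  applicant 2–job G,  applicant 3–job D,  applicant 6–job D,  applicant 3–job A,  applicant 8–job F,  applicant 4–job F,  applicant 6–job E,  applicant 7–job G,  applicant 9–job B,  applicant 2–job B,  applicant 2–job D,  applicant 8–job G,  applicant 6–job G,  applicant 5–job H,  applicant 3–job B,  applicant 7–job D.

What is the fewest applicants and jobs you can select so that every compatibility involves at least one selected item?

{applicant 3, applicant 5, applicant 6, job B, job D, job F, job G} is a vertex cover of size 7: every edge has an endpoint in this set.
No smaller cover exists because applicant 1–job F, applicant 2–job B, applicant 3–job I, applicant 4–job D, applicant 5–job H, applicant 6–job A, applicant 7–job G is a matching of size 7, and a cover must include an endpoint of each of these disjoint edges (König's theorem).

7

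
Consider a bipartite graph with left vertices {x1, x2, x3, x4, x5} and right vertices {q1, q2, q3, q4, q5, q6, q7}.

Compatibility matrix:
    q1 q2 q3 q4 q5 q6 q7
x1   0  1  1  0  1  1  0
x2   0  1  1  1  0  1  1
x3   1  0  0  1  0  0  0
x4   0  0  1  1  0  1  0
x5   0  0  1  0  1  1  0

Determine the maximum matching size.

5

A valid assignment of size 5: x1→q2, x2→q7, x3→q1, x4→q4, x5→q6.
All 5 left vertices are matched, so no larger matching exists.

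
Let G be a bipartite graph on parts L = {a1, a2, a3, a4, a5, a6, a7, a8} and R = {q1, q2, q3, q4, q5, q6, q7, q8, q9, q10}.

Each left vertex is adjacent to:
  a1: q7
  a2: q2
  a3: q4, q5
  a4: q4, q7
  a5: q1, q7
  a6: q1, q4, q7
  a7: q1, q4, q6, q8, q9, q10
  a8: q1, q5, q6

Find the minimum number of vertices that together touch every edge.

7

A maximum matching has 7 edges (e.g. a1–q7, a2–q2, a3–q5, a4–q4, a5–q1, a7–q9, a8–q6).
By König's theorem the minimum vertex cover has the same size. One such cover is {a2, a3, a7, a8, q1, q4, q7}.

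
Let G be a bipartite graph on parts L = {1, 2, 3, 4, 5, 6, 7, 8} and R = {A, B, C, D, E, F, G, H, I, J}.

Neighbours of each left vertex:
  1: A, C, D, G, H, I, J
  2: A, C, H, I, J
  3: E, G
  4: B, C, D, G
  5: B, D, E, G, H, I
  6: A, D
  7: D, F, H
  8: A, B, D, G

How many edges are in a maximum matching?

8

For example, pair 1-J, 2-A, 3-E, 4-G, 5-H, 6-D, 7-F, 8-B.
All 8 left vertices are matched, so no larger matching exists.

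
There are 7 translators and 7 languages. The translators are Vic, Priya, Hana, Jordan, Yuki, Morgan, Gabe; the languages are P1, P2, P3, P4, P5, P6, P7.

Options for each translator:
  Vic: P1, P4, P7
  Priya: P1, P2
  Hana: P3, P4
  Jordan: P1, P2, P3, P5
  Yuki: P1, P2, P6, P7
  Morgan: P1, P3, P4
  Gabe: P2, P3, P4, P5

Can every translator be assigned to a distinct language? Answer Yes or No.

Yes

One maximum matching: Vic-P7, Priya-P2, Hana-P3, Jordan-P1, Yuki-P6, Morgan-P4, Gabe-P5.
All 7 translators are covered.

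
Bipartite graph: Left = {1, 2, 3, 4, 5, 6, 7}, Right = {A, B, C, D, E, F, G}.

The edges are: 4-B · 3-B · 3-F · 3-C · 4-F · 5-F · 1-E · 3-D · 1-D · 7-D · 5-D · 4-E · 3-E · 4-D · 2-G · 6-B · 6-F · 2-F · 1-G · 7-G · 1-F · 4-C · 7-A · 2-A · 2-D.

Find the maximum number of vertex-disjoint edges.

For example, pair 1-D, 2-A, 3-C, 4-E, 5-F, 6-B, 7-G.
All 7 left vertices are matched, so no larger matching exists.

7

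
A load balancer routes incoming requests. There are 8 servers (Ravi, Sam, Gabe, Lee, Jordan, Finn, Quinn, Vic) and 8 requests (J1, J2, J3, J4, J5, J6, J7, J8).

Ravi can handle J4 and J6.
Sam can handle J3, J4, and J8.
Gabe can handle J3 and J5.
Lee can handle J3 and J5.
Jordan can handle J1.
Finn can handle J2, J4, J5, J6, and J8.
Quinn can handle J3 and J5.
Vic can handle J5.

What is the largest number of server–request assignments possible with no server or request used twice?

One maximum matching: Ravi→J4, Sam→J8, Gabe→J5, Lee→J3, Jordan→J1, Finn→J6.
The set {Gabe, Lee, Quinn, Vic} has only 2 neighbours ({J3, J5}), so by Hall's theorem at most 6 of the 8 servers can be matched.

6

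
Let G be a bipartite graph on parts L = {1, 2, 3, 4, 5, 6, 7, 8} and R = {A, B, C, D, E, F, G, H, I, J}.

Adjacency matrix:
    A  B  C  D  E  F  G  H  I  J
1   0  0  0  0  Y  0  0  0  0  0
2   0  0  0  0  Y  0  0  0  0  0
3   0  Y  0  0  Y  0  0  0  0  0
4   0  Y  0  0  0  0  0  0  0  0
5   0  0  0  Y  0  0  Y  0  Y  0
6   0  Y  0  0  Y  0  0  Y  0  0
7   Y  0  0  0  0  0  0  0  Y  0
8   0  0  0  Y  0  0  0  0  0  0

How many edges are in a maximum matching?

6

One maximum matching: 1→E, 3→B, 5→G, 6→H, 7→I, 8→D.
The set {1, 2, 3, 4} has only 2 neighbours ({B, E}), so by Hall's theorem at most 6 of the 8 left vertices can be matched.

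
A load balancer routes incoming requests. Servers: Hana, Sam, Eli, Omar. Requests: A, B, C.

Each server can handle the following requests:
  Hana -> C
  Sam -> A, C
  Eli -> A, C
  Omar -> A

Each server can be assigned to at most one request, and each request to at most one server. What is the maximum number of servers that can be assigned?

2

One maximum matching: Hana→C, Sam→A.
The set {Hana, Sam, Eli, Omar} has only 2 neighbours ({A, C}), so by Hall's theorem at most 2 of the 4 servers can be matched.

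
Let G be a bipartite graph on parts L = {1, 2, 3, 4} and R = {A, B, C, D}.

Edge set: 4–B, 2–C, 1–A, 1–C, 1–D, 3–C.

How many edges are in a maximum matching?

3

A valid assignment of size 3: 1→D, 2→C, 4→B.
The set {2, 3} has only 1 neighbour ({C}), so by Hall's theorem at most 3 of the 4 left vertices can be matched.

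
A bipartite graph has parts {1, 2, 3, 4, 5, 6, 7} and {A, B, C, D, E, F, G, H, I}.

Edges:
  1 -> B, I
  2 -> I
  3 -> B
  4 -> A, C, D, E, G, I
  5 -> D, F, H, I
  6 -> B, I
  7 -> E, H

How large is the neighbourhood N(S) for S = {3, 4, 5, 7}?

The union of neighbours of {3, 4, 5, 7} is {A, B, C, D, E, F, G, H, I}, which has 9 elements.
Since |N(S)| = 9 ≥ |S| = 4, Hall's condition holds for this subset.

9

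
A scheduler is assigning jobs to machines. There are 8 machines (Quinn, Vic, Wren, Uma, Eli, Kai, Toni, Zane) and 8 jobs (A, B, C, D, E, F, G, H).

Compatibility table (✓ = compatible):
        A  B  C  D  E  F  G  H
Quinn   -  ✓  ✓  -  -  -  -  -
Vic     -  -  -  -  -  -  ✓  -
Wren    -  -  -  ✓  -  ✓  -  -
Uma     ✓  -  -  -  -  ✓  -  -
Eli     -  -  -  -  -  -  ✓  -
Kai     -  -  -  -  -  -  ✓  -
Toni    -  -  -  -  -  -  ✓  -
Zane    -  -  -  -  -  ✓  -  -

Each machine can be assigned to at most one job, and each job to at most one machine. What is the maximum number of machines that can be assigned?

One maximum matching: Quinn-B, Vic-G, Wren-D, Uma-A, Zane-F.
The set {Vic, Eli, Kai, Toni} has only 1 neighbour ({G}), so by Hall's theorem at most 5 of the 8 machines can be matched.

5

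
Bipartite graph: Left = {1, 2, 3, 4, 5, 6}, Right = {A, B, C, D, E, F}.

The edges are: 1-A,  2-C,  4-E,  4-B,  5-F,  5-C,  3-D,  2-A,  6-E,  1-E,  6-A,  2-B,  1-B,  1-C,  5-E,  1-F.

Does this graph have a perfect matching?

One maximum matching: 1–F, 2–A, 3–D, 4–B, 5–C, 6–E.
Every left vertex is matched, so this is a perfect matching.

Yes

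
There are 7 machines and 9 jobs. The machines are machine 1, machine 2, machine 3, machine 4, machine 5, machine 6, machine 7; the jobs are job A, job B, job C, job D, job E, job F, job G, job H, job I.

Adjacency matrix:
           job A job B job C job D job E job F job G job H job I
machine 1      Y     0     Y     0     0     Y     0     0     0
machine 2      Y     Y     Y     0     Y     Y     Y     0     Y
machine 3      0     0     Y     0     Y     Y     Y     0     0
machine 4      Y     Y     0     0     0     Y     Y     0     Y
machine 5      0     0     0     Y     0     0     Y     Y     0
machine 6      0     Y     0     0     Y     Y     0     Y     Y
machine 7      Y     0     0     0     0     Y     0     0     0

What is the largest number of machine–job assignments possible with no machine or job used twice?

A valid assignment of size 7: machine 1-job F, machine 2-job I, machine 3-job G, machine 4-job B, machine 5-job D, machine 6-job H, machine 7-job A.
This saturates every machine, so 7 is the maximum.

7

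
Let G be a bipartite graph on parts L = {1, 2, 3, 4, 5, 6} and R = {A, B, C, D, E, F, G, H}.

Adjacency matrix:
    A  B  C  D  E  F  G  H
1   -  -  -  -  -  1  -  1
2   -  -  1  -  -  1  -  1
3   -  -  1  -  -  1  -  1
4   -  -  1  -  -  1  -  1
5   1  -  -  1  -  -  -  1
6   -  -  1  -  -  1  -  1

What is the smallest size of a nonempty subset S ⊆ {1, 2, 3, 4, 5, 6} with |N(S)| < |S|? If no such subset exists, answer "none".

Take S = {1, 2, 3, 4}. Its neighbourhood is {C, F, H}, so |N(S)| = 3 < |S| = 4.
Every subset of size less than 4 has at least as many neighbours as members, so 4 is the minimum.

4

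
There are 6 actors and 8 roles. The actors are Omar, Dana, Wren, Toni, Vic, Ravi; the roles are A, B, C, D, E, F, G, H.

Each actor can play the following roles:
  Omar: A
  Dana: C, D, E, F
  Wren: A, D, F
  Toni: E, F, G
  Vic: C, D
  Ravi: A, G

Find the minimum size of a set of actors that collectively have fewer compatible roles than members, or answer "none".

A matching saturating every actor exists, for instance Omar→A, Dana→C, Wren→F, Toni→E, Vic→D, Ravi→G.
By Hall's marriage theorem, this means |N(S)| ≥ |S| for every subset S, so no violating subset exists.

none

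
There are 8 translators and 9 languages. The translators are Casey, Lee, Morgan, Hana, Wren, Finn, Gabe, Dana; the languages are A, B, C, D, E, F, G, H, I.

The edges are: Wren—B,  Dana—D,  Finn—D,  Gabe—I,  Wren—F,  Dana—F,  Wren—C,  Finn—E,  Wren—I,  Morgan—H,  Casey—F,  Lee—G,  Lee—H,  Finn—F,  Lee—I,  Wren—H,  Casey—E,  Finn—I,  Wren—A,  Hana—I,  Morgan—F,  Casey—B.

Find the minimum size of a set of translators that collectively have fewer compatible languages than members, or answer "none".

2

Take S = {Hana, Gabe}. Its neighbourhood is {I}, so |N(S)| = 1 < |S| = 2.
No single vertex violates Hall's condition since each has at least one neighbour, so 2 is the minimum.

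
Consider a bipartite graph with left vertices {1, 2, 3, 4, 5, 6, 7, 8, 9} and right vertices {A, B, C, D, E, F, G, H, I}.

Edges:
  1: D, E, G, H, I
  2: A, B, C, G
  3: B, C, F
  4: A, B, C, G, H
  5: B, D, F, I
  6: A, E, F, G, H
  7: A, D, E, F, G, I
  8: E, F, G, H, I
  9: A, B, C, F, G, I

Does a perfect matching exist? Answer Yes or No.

Yes

A valid assignment of size 9: 1-D, 2-C, 3-B, 4-H, 5-I, 6-A, 7-F, 8-E, 9-G.
All 9 left vertices are covered.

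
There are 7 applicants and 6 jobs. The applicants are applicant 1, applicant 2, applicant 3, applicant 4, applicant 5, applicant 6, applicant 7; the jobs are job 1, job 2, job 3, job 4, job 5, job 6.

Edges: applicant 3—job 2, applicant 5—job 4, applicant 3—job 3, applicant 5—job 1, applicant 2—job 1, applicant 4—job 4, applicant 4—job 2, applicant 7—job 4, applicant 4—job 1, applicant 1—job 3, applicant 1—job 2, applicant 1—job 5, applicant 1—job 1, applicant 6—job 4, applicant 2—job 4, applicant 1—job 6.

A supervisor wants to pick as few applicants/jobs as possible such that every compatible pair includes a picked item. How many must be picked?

{applicant 1, applicant 3, applicant 4, job 1, job 4} is a vertex cover of size 5: every edge has an endpoint in this set.
No smaller cover exists because applicant 1–job 5, applicant 2–job 4, applicant 3–job 3, applicant 4–job 2, applicant 5–job 1 is a matching of size 5, and a cover must include an endpoint of each of these disjoint edges (König's theorem).

5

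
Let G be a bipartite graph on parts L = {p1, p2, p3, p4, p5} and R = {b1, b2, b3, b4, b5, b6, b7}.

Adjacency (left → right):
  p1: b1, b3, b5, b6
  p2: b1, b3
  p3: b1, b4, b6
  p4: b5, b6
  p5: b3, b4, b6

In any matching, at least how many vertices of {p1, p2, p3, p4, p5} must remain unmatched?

0

For example, pair p1-b6, p2-b1, p3-b4, p4-b5, p5-b3.
All 5 left vertices are matched, so no larger matching exists.
That matches 5 of the 5, leaving 0 unmatched; no matching can do better.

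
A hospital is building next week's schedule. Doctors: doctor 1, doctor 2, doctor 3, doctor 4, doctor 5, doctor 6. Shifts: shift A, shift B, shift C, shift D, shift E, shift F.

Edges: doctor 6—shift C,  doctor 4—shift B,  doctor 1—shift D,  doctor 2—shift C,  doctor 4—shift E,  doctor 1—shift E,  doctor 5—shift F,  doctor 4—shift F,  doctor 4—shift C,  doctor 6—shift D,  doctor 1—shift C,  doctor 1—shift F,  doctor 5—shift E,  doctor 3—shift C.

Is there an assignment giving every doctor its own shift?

The set {doctor 2, doctor 3} has only 1 neighbour ({shift C}), so by Hall's theorem at most 5 of the 6 doctors can be matched.
Hence no matching covers every doctor.

No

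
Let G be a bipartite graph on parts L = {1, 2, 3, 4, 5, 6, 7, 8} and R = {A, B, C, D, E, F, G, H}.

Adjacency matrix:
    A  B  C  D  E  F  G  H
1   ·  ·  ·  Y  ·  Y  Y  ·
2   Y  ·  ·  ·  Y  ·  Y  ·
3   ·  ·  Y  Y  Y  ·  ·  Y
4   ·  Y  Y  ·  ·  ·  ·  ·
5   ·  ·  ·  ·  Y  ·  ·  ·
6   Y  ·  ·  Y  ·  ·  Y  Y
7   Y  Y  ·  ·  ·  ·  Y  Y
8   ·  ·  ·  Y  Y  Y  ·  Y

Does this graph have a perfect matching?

Yes

For example, pair 1–F, 2–A, 3–D, 4–C, 5–E, 6–G, 7–B, 8–H.
All 8 left vertices are covered.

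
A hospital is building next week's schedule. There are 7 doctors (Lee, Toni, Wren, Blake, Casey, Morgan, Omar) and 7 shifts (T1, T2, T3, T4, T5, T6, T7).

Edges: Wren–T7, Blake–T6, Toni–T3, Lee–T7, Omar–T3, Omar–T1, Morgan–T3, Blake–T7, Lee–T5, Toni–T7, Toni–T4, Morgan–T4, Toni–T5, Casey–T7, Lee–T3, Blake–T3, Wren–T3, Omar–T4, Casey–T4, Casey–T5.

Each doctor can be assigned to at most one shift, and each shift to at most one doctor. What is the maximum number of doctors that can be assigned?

6

A valid assignment of size 6: Lee–T5, Toni–T4, Wren–T3, Blake–T6, Casey–T7, Omar–T1.
The set {Lee, Toni, Wren, Casey, Morgan} has only 4 neighbours ({T3, T4, T5, T7}), so by Hall's theorem at most 6 of the 7 doctors can be matched.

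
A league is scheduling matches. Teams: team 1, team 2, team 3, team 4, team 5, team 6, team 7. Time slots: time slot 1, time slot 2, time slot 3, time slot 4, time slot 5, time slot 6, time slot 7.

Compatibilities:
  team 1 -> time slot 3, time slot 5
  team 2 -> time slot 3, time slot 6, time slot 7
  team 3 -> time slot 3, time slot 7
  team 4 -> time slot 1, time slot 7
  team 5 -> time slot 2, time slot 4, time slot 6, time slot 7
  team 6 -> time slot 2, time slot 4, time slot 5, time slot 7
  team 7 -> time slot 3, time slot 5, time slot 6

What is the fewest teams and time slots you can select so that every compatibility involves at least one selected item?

{team 1, team 2, team 3, team 4, team 5, team 6, team 7} is a vertex cover of size 7: every edge has an endpoint in this set.
No smaller cover exists because team 1–time slot 5, team 2–time slot 6, team 3–time slot 7, team 4–time slot 1, team 5–time slot 2, team 6–time slot 4, team 7–time slot 3 is a matching of size 7, and a cover must include an endpoint of each of these disjoint edges (König's theorem).

7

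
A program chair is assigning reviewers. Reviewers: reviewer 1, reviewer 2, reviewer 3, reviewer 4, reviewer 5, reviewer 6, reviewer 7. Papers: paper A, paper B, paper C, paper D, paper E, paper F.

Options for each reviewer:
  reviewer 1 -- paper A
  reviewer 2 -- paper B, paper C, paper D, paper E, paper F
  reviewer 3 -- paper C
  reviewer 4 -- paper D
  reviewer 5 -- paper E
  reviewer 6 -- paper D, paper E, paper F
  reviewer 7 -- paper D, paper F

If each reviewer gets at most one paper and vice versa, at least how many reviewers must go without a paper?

1

One maximum matching: reviewer 1–paper A, reviewer 2–paper B, reviewer 3–paper C, reviewer 4–paper D, reviewer 5–paper E, reviewer 6–paper F.
The set {reviewer 4, reviewer 5, reviewer 6, reviewer 7} has only 3 neighbours ({paper D, paper E, paper F}), so by Hall's theorem at most 6 of the 7 reviewers can be matched.
That matches 6 of the 7, leaving 1 unmatched; no matching can do better.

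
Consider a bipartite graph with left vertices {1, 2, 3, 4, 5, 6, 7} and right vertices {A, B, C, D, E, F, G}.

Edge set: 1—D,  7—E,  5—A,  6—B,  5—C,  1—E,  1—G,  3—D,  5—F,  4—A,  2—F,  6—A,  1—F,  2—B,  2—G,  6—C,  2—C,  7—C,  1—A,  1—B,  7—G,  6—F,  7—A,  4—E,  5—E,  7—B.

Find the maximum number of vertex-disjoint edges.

A valid assignment of size 7: 1→A, 2→F, 3→D, 4→E, 5→C, 6→B, 7→G.
All 7 left vertices are matched, so no larger matching exists.

7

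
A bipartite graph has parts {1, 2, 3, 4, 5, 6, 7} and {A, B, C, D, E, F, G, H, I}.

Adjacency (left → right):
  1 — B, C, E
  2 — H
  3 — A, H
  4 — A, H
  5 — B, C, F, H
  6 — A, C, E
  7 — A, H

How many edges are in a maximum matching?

A valid assignment of size 5: 1→B, 2→H, 3→A, 5→F, 6→E.
The set {2, 3, 4, 7} has only 2 neighbours ({A, H}), so by Hall's theorem at most 5 of the 7 left vertices can be matched.

5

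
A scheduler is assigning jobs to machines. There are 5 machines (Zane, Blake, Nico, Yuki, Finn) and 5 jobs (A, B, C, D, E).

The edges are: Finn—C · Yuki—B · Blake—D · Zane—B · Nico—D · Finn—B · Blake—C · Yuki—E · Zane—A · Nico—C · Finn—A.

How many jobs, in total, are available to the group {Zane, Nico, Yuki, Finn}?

5

The union of neighbours of {Zane, Nico, Yuki, Finn} is {A, B, C, D, E}, which has 5 elements.
Since |N(S)| = 5 ≥ |S| = 4, Hall's condition holds for this subset.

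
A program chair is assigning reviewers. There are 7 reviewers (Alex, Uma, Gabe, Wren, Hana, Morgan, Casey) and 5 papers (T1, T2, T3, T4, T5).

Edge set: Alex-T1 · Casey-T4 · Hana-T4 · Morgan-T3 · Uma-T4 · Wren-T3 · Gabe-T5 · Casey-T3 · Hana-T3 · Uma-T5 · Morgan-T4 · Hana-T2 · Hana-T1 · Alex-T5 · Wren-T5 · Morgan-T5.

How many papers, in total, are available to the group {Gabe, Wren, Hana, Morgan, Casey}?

5

The union of neighbours of {Gabe, Wren, Hana, Morgan, Casey} is {T1, T2, T3, T4, T5}, which has 5 elements.
Since |N(S)| = 5 ≥ |S| = 5, Hall's condition holds for this subset.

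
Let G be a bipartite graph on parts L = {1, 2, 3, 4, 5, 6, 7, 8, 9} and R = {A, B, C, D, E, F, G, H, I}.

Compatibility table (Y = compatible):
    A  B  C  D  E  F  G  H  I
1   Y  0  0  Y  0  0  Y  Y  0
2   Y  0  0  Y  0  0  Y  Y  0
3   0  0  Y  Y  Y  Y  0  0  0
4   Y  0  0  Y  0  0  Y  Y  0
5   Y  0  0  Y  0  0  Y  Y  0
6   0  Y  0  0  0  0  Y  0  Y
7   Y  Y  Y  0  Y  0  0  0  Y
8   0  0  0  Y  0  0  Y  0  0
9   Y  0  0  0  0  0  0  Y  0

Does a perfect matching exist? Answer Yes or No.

No

The set {1, 2, 4, 5, 8, 9} has only 4 neighbours ({A, D, G, H}), so by Hall's theorem at most 7 of the 9 left vertices can be matched.
Hence no matching covers every left vertex.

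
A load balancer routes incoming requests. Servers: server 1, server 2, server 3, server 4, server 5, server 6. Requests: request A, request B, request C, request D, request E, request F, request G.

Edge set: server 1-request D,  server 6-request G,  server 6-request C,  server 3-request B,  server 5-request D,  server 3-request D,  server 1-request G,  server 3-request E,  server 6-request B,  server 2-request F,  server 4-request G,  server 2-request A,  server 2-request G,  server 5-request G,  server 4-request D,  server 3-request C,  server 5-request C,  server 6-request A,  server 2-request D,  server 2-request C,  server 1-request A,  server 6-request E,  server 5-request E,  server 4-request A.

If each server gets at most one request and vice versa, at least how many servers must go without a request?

0

For example, pair server 1–request G, server 2–request F, server 3–request D, server 4–request A, server 5–request C, server 6–request E.
All 6 servers are matched, so no larger matching exists.
That matches 6 of the 6, leaving 0 unmatched; no matching can do better.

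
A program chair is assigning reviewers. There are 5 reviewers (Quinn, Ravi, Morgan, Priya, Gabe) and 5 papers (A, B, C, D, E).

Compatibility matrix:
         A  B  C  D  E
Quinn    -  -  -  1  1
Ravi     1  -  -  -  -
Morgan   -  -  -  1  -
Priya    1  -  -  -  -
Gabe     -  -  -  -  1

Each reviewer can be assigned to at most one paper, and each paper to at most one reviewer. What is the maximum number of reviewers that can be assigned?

3

One maximum matching: Quinn–E, Ravi–A, Morgan–D.
The set {Quinn, Ravi, Morgan, Priya, Gabe} has only 3 neighbours ({A, D, E}), so by Hall's theorem at most 3 of the 5 reviewers can be matched.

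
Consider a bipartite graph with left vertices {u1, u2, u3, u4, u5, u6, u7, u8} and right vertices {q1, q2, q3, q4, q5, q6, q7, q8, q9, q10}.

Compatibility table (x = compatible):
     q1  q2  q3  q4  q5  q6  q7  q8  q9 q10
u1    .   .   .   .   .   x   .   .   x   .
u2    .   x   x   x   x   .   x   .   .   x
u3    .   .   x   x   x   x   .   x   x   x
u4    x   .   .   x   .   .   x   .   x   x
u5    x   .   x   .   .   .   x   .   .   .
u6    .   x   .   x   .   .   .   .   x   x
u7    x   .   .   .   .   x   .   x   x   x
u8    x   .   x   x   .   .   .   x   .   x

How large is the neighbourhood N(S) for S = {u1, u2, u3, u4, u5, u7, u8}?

10

The union of neighbours of {u1, u2, u3, u4, u5, u7, u8} is {q1, q2, q3, q4, q5, q6, q7, q8, q9, q10}, which has 10 elements.
Since |N(S)| = 10 ≥ |S| = 7, Hall's condition holds for this subset.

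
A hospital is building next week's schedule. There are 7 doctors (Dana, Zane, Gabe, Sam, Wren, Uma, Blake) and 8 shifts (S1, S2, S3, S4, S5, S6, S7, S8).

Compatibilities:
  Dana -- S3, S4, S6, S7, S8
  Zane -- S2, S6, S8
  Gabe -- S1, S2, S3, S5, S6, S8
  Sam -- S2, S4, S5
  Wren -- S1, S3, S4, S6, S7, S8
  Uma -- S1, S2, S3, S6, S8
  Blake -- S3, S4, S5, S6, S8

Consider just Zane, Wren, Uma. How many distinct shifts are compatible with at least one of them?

7

The union of neighbours of {Zane, Wren, Uma} is {S1, S2, S3, S4, S6, S7, S8}, which has 7 elements.
Since |N(S)| = 7 ≥ |S| = 3, Hall's condition holds for this subset.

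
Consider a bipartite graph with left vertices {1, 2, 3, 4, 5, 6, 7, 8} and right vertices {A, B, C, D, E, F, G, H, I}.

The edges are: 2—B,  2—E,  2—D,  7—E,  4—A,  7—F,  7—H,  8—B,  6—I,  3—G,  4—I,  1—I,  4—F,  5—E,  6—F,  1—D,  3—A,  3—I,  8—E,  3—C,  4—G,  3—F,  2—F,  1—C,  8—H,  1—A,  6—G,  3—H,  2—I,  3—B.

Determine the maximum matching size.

8

A valid assignment of size 8: 1–C, 2–F, 3–A, 4–I, 5–E, 6–G, 7–H, 8–B.
All 8 left vertices are matched, so no larger matching exists.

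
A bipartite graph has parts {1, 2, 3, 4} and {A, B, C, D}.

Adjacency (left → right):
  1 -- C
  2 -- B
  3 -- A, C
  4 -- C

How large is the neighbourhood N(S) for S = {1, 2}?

The union of neighbours of {1, 2} is {B, C}, which has 2 elements.
Since |N(S)| = 2 ≥ |S| = 2, Hall's condition holds for this subset.

2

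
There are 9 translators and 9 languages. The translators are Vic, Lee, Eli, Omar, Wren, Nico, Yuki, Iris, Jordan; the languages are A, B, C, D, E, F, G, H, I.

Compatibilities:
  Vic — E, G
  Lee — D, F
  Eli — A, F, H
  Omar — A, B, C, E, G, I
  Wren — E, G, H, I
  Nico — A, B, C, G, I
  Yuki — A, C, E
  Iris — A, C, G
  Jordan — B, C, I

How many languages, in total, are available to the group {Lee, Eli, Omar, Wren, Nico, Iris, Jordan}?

The union of neighbours of {Lee, Eli, Omar, Wren, Nico, Iris, Jordan} is {A, B, C, D, E, F, G, H, I}, which has 9 elements.
Since |N(S)| = 9 ≥ |S| = 7, Hall's condition holds for this subset.

9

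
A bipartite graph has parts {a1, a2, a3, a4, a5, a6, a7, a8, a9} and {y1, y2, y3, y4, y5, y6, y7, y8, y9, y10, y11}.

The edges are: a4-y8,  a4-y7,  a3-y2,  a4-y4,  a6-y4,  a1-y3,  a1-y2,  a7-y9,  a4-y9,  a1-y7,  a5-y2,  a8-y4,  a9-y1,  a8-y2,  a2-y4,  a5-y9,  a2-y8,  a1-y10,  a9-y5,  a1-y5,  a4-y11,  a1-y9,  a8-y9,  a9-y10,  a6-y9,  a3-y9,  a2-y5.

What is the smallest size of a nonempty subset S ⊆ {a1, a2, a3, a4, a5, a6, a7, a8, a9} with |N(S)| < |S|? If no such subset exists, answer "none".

Take S = {a3, a5, a7}. Its neighbourhood is {y2, y9}, so |N(S)| = 2 < |S| = 3.
Every subset of size less than 3 has at least as many neighbours as members, so 3 is the minimum.

3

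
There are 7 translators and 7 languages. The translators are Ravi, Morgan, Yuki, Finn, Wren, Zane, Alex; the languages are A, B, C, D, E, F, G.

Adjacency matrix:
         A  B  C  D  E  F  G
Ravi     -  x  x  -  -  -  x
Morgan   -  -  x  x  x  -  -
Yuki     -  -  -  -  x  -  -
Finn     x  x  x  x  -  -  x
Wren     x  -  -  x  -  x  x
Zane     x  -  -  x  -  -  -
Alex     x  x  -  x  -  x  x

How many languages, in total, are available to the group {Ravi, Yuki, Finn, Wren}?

The union of neighbours of {Ravi, Yuki, Finn, Wren} is {A, B, C, D, E, F, G}, which has 7 elements.
Since |N(S)| = 7 ≥ |S| = 4, Hall's condition holds for this subset.

7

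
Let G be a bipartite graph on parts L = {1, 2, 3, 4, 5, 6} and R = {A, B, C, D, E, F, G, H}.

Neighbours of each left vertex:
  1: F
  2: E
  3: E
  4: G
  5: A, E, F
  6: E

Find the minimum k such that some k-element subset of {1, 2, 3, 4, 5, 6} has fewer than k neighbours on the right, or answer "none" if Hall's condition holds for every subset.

Take S = {2, 3}. Its neighbourhood is {E}, so |N(S)| = 1 < |S| = 2.
No single vertex violates Hall's condition since each has at least one neighbour, so 2 is the minimum.

2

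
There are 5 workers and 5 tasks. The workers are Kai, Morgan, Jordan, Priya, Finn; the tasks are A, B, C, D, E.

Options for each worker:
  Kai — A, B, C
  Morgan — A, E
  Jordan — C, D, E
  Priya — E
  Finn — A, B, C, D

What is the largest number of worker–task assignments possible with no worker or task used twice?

5

A valid assignment of size 5: Kai→C, Morgan→A, Jordan→D, Priya→E, Finn→B.
All 5 workers are matched, so no larger matching exists.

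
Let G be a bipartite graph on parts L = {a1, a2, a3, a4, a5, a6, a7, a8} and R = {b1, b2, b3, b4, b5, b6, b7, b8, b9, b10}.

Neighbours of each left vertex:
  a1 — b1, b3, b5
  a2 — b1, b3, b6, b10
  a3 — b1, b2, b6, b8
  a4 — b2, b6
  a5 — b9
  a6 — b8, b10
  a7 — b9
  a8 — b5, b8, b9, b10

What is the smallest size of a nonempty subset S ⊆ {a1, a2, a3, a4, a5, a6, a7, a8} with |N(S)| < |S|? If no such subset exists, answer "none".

Take S = {a5, a7}. Its neighbourhood is {b9}, so |N(S)| = 1 < |S| = 2.
No single vertex violates Hall's condition since each has at least one neighbour, so 2 is the minimum.

2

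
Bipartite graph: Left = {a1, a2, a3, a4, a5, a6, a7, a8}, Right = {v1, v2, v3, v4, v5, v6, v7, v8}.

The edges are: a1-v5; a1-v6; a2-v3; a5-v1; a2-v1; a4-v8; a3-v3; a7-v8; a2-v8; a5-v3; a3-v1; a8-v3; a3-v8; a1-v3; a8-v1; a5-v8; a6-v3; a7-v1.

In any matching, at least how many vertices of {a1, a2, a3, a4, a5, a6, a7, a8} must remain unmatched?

A valid assignment of size 4: a1-v6, a2-v3, a3-v1, a4-v8.
The set {a2, a3, a4, a5, a6, a7, a8} has only 3 neighbours ({v1, v3, v8}), so by Hall's theorem at most 4 of the 8 left vertices can be matched.
That matches 4 of the 8, leaving 4 unmatched; no matching can do better.

4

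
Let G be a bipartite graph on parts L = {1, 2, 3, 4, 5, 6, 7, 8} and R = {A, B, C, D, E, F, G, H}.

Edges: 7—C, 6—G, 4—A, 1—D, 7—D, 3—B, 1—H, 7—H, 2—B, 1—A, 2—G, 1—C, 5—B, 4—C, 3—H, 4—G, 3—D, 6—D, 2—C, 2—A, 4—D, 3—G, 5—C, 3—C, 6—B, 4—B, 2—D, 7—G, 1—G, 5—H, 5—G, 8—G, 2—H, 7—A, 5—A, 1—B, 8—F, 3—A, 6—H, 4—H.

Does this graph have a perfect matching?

No

The set {1, 2, 3, 4, 5, 6, 7} has only 6 neighbours ({A, B, C, D, G, H}), so by Hall's theorem at most 7 of the 8 left vertices can be matched.
Hence no matching covers every left vertex.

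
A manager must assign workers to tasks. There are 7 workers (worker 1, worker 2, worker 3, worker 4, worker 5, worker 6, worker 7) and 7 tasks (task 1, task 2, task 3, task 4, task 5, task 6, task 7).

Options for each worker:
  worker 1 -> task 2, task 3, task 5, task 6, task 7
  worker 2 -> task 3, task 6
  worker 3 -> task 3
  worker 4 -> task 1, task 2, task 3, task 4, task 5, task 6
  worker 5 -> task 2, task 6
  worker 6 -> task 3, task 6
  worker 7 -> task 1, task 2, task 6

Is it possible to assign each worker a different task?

No

The set {worker 2, worker 3, worker 6} has only 2 neighbours ({task 3, task 6}), so by Hall's theorem at most 6 of the 7 workers can be matched.
Hence no matching covers every worker.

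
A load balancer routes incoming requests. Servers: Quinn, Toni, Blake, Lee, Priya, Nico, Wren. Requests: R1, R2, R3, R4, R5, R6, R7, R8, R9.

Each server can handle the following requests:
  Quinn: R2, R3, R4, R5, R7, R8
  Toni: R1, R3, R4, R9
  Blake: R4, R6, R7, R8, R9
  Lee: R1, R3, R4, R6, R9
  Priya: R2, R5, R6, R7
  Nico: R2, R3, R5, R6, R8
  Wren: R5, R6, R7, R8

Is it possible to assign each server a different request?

Yes

One maximum matching: Quinn→R2, Toni→R4, Blake→R9, Lee→R3, Priya→R5, Nico→R6, Wren→R7.
All 7 servers are covered.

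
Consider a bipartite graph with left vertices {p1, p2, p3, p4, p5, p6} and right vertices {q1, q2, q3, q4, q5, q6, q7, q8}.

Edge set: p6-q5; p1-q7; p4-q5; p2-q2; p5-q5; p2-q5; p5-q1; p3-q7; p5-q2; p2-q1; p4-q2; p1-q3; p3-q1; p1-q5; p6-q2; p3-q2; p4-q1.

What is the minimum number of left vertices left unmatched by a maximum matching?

1

One maximum matching: p1–q3, p2–q1, p3–q7, p4–q5, p5–q2.
The set {p2, p4, p5, p6} has only 3 neighbours ({q1, q2, q5}), so by Hall's theorem at most 5 of the 6 left vertices can be matched.
That matches 5 of the 6, leaving 1 unmatched; no matching can do better.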